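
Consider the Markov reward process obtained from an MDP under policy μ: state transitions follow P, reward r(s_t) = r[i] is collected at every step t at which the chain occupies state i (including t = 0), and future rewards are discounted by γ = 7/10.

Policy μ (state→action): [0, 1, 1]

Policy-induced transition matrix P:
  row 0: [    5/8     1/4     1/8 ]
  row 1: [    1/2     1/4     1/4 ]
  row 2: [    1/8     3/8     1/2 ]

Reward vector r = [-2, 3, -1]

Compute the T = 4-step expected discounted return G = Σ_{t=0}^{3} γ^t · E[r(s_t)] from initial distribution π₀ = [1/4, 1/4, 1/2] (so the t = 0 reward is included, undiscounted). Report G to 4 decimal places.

G = -0.5356

t=0: π = [0.2500, 0.2500, 0.5000], E[r] = -0.2500, γ^t·E[r] = -0.250000, running G = -0.250000
t=1: π = [0.3438, 0.3125, 0.3438], E[r] = -0.0938, γ^t·E[r] = -0.065625, running G = -0.315625
t=2: π = [0.4141, 0.2930, 0.2930], E[r] = -0.2422, γ^t·E[r] = -0.118672, running G = -0.434297
t=3: π = [0.4419, 0.2866, 0.2715], E[r] = -0.2954, γ^t·E[r] = -0.101326, running G = -0.535623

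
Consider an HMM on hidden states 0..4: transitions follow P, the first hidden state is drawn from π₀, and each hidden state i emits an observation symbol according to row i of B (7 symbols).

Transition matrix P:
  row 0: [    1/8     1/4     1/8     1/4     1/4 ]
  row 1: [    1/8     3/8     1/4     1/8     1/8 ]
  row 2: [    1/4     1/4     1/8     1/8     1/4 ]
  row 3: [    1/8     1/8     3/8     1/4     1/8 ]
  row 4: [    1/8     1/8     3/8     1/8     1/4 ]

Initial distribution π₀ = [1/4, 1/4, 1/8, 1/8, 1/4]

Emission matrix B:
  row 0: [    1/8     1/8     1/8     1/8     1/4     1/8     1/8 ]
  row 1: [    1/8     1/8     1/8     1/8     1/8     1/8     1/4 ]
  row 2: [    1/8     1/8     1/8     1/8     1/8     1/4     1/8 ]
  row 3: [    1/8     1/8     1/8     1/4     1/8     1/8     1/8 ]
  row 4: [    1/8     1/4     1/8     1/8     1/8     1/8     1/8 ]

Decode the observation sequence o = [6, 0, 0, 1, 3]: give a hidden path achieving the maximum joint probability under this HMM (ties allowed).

t=0: δ = [3.125e-02, 6.250e-02, 1.562e-02, 1.562e-02, 3.125e-02]  (obs o_0=6)
t=1: δ = [9.766e-04, 2.930e-03, 1.953e-03, 9.766e-04, 9.766e-04]  ψ = [1, 1, 1, 0, 0]  (obs o_1=0)
t=2: δ = [6.104e-05, 1.373e-04, 9.155e-05, 4.578e-05, 6.104e-05]  ψ = [2, 1, 1, 1, 2]  (obs o_2=0)
t=3: δ = [2.861e-06, 6.437e-06, 4.292e-06, 2.146e-06, 5.722e-06]  ψ = [2, 1, 1, 1, 2]  (obs o_3=1)
t=4: δ = [1.341e-07, 3.017e-07, 2.682e-07, 2.012e-07, 1.788e-07]  ψ = [2, 1, 4, 1, 4]  (obs o_4=3)
backtrack: best end state = 1; path = [1, 1, 1, 1, 1]

path = [1, 1, 1, 1, 1]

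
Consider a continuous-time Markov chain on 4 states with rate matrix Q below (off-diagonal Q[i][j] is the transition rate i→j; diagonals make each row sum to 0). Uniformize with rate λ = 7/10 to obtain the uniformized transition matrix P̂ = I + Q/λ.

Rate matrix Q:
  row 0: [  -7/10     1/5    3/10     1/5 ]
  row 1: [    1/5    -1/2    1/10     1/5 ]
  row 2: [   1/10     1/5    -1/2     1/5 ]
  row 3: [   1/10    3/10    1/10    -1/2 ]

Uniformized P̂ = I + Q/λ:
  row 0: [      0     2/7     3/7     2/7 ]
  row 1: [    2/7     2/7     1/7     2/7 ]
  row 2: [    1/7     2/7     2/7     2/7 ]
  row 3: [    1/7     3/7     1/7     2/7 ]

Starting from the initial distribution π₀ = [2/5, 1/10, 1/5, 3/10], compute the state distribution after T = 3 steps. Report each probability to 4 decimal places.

π = [0.1644, 0.3265, 0.2233, 0.2857]

t=0: π = [0.4000, 0.1000, 0.2000, 0.3000]
t=1: π = [0.1000, 0.3286, 0.2857, 0.2857]
t=2: π = [0.1755, 0.3265, 0.2122, 0.2857]
t=3: π = [0.1644, 0.3265, 0.2233, 0.2857]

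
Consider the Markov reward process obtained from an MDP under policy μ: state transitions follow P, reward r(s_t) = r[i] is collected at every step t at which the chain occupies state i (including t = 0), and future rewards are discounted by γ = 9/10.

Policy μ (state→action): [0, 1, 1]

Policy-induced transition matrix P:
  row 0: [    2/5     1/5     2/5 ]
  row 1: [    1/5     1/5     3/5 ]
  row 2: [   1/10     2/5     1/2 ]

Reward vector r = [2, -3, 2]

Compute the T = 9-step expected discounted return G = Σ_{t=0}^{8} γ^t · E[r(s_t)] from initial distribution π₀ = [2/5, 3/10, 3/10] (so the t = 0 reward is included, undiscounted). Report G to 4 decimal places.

t=0: π = [0.4000, 0.3000, 0.3000], E[r] = 0.5000, γ^t·E[r] = 0.500000, running G = 0.500000
t=1: π = [0.2500, 0.2600, 0.4900], E[r] = 0.7000, γ^t·E[r] = 0.630000, running G = 1.130000
t=2: π = [0.2010, 0.2980, 0.5010], E[r] = 0.5100, γ^t·E[r] = 0.413100, running G = 1.543100
t=3: π = [0.1901, 0.3002, 0.5097], E[r] = 0.4990, γ^t·E[r] = 0.363771, running G = 1.906871
t=4: π = [0.1871, 0.3019, 0.5110], E[r] = 0.4903, γ^t·E[r] = 0.321686, running G = 2.228557
t=5: π = [0.1863, 0.3022, 0.5115], E[r] = 0.4890, γ^t·E[r] = 0.288744, running G = 2.517301
t=6: π = [0.1861, 0.3023, 0.5116], E[r] = 0.4885, γ^t·E[r] = 0.259615, running G = 2.776915
t=7: π = [0.1861, 0.3023, 0.5116], E[r] = 0.4884, γ^t·E[r] = 0.233605, running G = 3.010521
t=8: π = [0.1861, 0.3023, 0.5116], E[r] = 0.4884, γ^t·E[r] = 0.210232, running G = 3.220753

G = 3.2208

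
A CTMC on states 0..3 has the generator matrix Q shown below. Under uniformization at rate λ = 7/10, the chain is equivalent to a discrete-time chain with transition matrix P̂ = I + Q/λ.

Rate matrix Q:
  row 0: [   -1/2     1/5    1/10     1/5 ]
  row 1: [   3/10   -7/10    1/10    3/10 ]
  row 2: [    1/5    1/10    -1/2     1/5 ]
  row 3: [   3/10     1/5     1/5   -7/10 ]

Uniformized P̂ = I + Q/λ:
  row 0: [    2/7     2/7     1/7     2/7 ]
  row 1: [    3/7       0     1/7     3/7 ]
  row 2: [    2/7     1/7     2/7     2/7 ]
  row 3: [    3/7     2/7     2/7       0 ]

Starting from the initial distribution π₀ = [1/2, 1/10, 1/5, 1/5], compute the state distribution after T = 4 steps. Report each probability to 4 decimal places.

t=0: π = [0.5000, 0.1000, 0.2000, 0.2000]
t=1: π = [0.3286, 0.2286, 0.2000, 0.2429]
t=2: π = [0.3531, 0.1918, 0.2061, 0.2490]
t=3: π = [0.3487, 0.2015, 0.2079, 0.2420]
t=4: π = [0.3491, 0.1985, 0.2071, 0.2454]

π = [0.3491, 0.1985, 0.2071, 0.2454]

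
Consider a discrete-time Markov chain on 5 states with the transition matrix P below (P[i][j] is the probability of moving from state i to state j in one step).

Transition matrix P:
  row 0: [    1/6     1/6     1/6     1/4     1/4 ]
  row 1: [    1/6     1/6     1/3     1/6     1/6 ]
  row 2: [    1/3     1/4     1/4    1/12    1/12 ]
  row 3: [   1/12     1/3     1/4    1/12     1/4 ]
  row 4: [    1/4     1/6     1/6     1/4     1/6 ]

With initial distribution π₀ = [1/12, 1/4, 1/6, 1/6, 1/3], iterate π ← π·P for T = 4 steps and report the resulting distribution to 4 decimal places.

π = [0.2070, 0.2139, 0.2357, 0.1653, 0.1781]

t=0: π = [0.0833, 0.2500, 0.1667, 0.1667, 0.3333]
t=1: π = [0.2083, 0.2083, 0.2361, 0.1736, 0.1736]
t=2: π = [0.2060, 0.2153, 0.2355, 0.1644, 0.1788]
t=3: π = [0.2071, 0.2137, 0.2359, 0.1654, 0.1779]
t=4: π = [0.2070, 0.2139, 0.2357, 0.1653, 0.1781]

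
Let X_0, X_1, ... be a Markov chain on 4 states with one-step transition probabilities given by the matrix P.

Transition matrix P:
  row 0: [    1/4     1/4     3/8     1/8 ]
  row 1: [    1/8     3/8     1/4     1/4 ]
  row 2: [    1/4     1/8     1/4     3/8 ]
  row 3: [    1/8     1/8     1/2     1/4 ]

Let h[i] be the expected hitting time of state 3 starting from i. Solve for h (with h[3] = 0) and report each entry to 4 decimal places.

First-step conditioning: h[3] = 0; for i ≠ 3, h[i] = 1 + Σ_k P[i][k]·h[k].
  h[0] = 1 + 1/4·h[0] + 1/4·h[1] + 3/8·h[2]
  h[1] = 1 + 1/8·h[0] + 3/8·h[1] + 1/4·h[2]
  h[2] = 1 + 1/4·h[0] + 1/8·h[1] + 1/4·h[2]
Solving the 3×3 linear system over states ≠ 3 gives exactly h = [496/115, 88/23, 392/115, 0] (h[3] = 0 is the target).

h = [4.3130, 3.8261, 3.4087, 0.0000]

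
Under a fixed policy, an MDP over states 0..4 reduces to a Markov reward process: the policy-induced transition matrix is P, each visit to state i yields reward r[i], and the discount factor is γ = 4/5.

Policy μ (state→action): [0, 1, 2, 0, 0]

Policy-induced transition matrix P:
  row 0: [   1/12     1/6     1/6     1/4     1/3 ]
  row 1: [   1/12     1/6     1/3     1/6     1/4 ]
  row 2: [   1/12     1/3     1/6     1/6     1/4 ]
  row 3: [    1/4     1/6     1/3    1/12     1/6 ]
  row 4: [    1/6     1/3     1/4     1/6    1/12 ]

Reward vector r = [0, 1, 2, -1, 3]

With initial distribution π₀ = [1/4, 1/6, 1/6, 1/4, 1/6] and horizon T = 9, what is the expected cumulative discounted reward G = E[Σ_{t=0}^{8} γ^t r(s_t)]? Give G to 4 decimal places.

t=0: π = [0.2500, 0.1667, 0.1667, 0.2500, 0.1667], E[r] = 0.7500, γ^t·E[r] = 0.750000, running G = 0.750000
t=1: π = [0.1389, 0.2222, 0.2500, 0.1667, 0.2222], E[r] = 1.2222, γ^t·E[r] = 0.977778, running G = 1.727778
t=2: π = [0.1296, 0.2454, 0.2500, 0.1644, 0.2106], E[r] = 1.2130, γ^t·E[r] = 0.776296, running G = 2.504074
t=3: π = [0.1283, 0.2434, 0.2525, 0.1638, 0.2120], E[r] = 1.2207, γ^t·E[r] = 0.624988, running G = 3.129062
t=4: π = [0.1283, 0.2441, 0.2522, 0.1637, 0.2117], E[r] = 1.2199, γ^t·E[r] = 0.499674, running G = 3.628736
t=5: π = [0.1283, 0.2440, 0.2523, 0.1637, 0.2118], E[r] = 1.2201, γ^t·E[r] = 0.399806, running G = 4.028542
t=6: π = [0.1283, 0.2440, 0.2523, 0.1637, 0.2118], E[r] = 1.2201, γ^t·E[r] = 0.319836, running G = 4.348377
t=7: π = [0.1283, 0.2440, 0.2523, 0.1637, 0.2118], E[r] = 1.2201, γ^t·E[r] = 0.255870, running G = 4.604248
t=8: π = [0.1283, 0.2440, 0.2523, 0.1637, 0.2118], E[r] = 1.2201, γ^t·E[r] = 0.204696, running G = 4.808943

G = 4.8089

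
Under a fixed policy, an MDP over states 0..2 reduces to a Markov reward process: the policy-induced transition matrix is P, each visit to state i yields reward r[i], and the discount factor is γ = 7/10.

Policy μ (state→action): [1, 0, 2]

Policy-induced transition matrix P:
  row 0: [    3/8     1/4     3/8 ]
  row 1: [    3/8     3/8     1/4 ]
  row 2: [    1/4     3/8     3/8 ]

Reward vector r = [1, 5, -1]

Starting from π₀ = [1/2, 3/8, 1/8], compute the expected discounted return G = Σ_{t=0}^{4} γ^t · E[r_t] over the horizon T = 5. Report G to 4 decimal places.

t=0: π = [0.5000, 0.3750, 0.1250], E[r] = 2.2500, γ^t·E[r] = 2.250000, running G = 2.250000
t=1: π = [0.3594, 0.3125, 0.3281], E[r] = 1.5938, γ^t·E[r] = 1.115625, running G = 3.365625
t=2: π = [0.3340, 0.3301, 0.3359], E[r] = 1.6484, γ^t·E[r] = 0.807734, running G = 4.173359
t=3: π = [0.3330, 0.3333, 0.3337], E[r] = 1.6655, γ^t·E[r] = 0.571276, running G = 4.744635
t=4: π = [0.3333, 0.3334, 0.3333], E[r] = 1.6668, γ^t·E[r] = 0.400201, running G = 5.144836

G = 5.1448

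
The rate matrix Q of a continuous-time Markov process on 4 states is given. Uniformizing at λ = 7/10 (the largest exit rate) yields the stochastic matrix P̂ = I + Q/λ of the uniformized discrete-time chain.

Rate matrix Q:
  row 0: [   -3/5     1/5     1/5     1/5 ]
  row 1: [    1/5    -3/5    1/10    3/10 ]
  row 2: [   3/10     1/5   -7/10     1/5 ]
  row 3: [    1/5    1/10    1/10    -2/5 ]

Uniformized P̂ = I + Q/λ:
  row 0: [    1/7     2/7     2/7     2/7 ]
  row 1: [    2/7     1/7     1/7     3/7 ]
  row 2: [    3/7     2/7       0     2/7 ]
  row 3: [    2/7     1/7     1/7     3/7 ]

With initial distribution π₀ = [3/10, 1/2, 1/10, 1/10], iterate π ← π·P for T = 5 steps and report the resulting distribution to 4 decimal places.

t=0: π = [0.3000, 0.5000, 0.1000, 0.1000]
t=1: π = [0.2571, 0.2000, 0.1714, 0.3714]
t=2: π = [0.2735, 0.2041, 0.1551, 0.3673]
t=3: π = [0.2688, 0.2041, 0.1598, 0.3673]
t=4: π = [0.2701, 0.2041, 0.1584, 0.3673]
t=5: π = [0.2698, 0.2041, 0.1588, 0.3673]

π = [0.2698, 0.2041, 0.1588, 0.3673]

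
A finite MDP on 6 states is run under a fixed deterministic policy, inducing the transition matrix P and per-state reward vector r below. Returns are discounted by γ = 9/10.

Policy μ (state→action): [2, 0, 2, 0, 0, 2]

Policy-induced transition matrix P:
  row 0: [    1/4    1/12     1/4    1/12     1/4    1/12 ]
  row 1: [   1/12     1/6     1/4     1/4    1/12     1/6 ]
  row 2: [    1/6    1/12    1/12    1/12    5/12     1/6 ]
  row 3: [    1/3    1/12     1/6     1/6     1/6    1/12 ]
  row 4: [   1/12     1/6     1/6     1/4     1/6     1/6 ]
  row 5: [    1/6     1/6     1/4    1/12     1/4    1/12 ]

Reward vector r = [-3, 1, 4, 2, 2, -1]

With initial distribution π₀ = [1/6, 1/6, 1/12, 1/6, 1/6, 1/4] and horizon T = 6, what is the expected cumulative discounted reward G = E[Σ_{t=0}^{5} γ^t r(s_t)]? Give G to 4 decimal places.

G = 4.0548

t=0: π = [0.1667, 0.1667, 0.0833, 0.1667, 0.1667, 0.2500], E[r] = 0.4167, γ^t·E[r] = 0.416667, running G = 0.416667
t=1: π = [0.1806, 0.1319, 0.2083, 0.1528, 0.2083, 0.1181], E[r] = 1.0278, γ^t·E[r] = 0.925000, running G = 1.341667
t=2: π = [0.1788, 0.1215, 0.1852, 0.1528, 0.2326, 0.1291], E[r] = 0.9676, γ^t·E[r] = 0.783750, running G = 2.125417
t=3: π = [0.1775, 0.1236, 0.1870, 0.1551, 0.2285, 0.1283], E[r] = 0.9780, γ^t·E[r] = 0.712969, running G = 2.838385
t=4: π = [0.1780, 0.1234, 0.1869, 0.1549, 0.2286, 0.1283], E[r] = 0.9758, γ^t·E[r] = 0.640190, running G = 3.478575
t=5: π = [0.1780, 0.1234, 0.1869, 0.1549, 0.2286, 0.1282], E[r] = 0.9758, γ^t·E[r] = 0.576187, running G = 4.054762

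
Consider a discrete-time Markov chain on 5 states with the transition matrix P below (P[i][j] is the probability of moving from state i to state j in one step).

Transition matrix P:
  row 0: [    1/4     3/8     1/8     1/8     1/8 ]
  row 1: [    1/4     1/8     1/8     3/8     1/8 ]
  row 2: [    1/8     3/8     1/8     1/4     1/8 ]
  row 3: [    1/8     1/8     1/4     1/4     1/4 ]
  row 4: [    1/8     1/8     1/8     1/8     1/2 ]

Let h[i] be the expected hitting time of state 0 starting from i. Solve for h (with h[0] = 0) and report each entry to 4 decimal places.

First-step conditioning: h[0] = 0; for i ≠ 0, h[i] = 1 + Σ_k P[i][k]·h[k].
  h[1] = 1 + 1/8·h[1] + 1/8·h[2] + 3/8·h[3] + 1/8·h[4]
  h[2] = 1 + 3/8·h[1] + 1/8·h[2] + 1/4·h[3] + 1/8·h[4]
  h[3] = 1 + 1/8·h[1] + 1/4·h[2] + 1/4·h[3] + 1/4·h[4]
  h[4] = 1 + 1/8·h[1] + 1/8·h[2] + 1/8·h[3] + 1/2·h[4]
Solving the 4×4 linear system over states ≠ 0 gives exactly h = [0, 1016/169, 3376/507, 3472/507, 3488/507] (h[0] = 0 is the target).

h = [0.0000, 6.0118, 6.6588, 6.8481, 6.8797]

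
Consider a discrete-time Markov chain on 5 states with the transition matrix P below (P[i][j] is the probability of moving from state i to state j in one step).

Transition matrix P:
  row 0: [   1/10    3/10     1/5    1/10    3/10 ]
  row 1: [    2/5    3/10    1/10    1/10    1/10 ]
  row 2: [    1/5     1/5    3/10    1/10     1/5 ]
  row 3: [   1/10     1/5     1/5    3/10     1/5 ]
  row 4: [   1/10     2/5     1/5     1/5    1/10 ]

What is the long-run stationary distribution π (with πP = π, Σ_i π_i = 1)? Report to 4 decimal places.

Balance equations π_j = Σ_i π_i·P[i][j]:
  π_0 = 1/10·π_0 + 2/5·π_1 + 1/5·π_2 + 1/10·π_3 + 1/10·π_4
  π_1 = 3/10·π_0 + 3/10·π_1 + 1/5·π_2 + 1/5·π_3 + 2/5·π_4
  π_2 = 1/5·π_0 + 1/10·π_1 + 3/10·π_2 + 1/5·π_3 + 1/5·π_4
  π_3 = 1/10·π_0 + 1/10·π_1 + 1/10·π_2 + 3/10·π_3 + 1/5·π_4
  normalize: π_0 + π_1 + π_2 + π_3 + π_4 = 1
Solving the linear system gives exactly π = [1787/8752, 2483/8752, 1669/8752, 1285/8752, 191/1094].

π = [0.2042, 0.2837, 0.1907, 0.1468, 0.1746]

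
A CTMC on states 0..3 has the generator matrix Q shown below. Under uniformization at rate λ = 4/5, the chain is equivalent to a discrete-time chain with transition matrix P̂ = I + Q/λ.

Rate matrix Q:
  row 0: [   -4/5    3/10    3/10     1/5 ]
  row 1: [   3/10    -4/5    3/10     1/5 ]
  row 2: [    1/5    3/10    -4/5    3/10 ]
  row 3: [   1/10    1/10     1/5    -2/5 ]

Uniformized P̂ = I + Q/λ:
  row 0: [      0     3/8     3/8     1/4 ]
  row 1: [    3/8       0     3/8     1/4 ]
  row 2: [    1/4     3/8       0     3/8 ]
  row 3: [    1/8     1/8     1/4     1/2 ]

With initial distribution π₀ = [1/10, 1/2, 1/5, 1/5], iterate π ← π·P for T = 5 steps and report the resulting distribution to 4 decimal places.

t=0: π = [0.1000, 0.5000, 0.2000, 0.2000]
t=1: π = [0.2625, 0.1375, 0.2750, 0.3250]
t=2: π = [0.1609, 0.2422, 0.2313, 0.3656]
t=3: π = [0.1943, 0.1928, 0.2426, 0.3703]
t=4: π = [0.1792, 0.2101, 0.2377, 0.3729]
t=5: π = [0.1848, 0.2030, 0.2392, 0.3729]

π = [0.1848, 0.2030, 0.2392, 0.3729]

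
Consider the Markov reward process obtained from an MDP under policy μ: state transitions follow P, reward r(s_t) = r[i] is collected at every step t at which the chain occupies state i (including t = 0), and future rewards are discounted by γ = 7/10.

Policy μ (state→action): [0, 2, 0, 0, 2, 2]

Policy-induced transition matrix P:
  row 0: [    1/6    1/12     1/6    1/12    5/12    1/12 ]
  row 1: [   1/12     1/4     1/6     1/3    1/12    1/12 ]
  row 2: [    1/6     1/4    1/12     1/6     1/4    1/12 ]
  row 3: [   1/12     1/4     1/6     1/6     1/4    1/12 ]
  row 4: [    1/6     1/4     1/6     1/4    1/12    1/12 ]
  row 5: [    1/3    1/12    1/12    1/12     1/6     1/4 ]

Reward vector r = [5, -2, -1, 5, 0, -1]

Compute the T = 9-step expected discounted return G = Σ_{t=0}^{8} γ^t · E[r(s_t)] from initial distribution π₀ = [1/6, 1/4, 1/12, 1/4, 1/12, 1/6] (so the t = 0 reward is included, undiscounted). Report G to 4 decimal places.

G = 3.6818

t=0: π = [0.1667, 0.2500, 0.0833, 0.2500, 0.0833, 0.1667], E[r] = 1.3333, γ^t·E[r] = 1.333333, running G = 1.333333
t=1: π = [0.1528, 0.1944, 0.1458, 0.1875, 0.2083, 0.1111], E[r] = 1.0556, γ^t·E[r] = 0.738889, running G = 2.072222
t=2: π = [0.1534, 0.2060, 0.1453, 0.1944, 0.1991, 0.1019], E[r] = 1.0799, γ^t·E[r] = 0.529132, running G = 2.601354
t=3: π = [0.1503, 0.2075, 0.1461, 0.1963, 0.1996, 0.1003], E[r] = 1.0717, γ^t·E[r] = 0.367580, running G = 2.968935
t=4: π = [0.1497, 0.2082, 0.1461, 0.1970, 0.1988, 0.1001], E[r] = 1.0710, γ^t·E[r] = 0.257142, running G = 3.226077
t=5: π = [0.1496, 0.2084, 0.1462, 0.1971, 0.1988, 0.1000], E[r] = 1.0706, γ^t·E[r] = 0.179937, running G = 3.406014
t=6: π = [0.1495, 0.2084, 0.1462, 0.1972, 0.1987, 0.1000], E[r] = 1.0706, γ^t·E[r] = 0.125950, running G = 3.531964
t=7: π = [0.1495, 0.2084, 0.1462, 0.1972, 0.1987, 0.1000], E[r] = 1.0705, γ^t·E[r] = 0.088164, running G = 3.620128
t=8: π = [0.1495, 0.2084, 0.1462, 0.1972, 0.1987, 0.1000], E[r] = 1.0705, γ^t·E[r] = 0.061715, running G = 3.681842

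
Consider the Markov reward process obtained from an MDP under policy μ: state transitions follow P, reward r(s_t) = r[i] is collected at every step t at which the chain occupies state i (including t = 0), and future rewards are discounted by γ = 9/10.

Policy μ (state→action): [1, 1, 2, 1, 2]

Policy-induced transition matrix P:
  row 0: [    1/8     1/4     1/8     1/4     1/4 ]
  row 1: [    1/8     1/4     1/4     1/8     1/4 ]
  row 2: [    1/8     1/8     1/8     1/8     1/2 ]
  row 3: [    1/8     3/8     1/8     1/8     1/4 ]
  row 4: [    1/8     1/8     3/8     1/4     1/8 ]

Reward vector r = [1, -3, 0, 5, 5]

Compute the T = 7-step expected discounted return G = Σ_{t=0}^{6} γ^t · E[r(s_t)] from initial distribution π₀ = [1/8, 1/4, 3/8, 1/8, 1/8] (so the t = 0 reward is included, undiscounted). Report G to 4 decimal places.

G = 8.0636

t=0: π = [0.1250, 0.2500, 0.3750, 0.1250, 0.1250], E[r] = 0.6250, γ^t·E[r] = 0.625000, running G = 0.625000
t=1: π = [0.1250, 0.2031, 0.1875, 0.1563, 0.3281], E[r] = 1.9375, γ^t·E[r] = 1.743750, running G = 2.368750
t=2: π = [0.1250, 0.2051, 0.2324, 0.1816, 0.2559], E[r] = 1.6973, γ^t·E[r] = 1.374785, running G = 3.743535
t=3: π = [0.1250, 0.2117, 0.2146, 0.1726, 0.2761], E[r] = 1.7336, γ^t·E[r] = 1.263825, running G = 5.007361
t=4: π = [0.1250, 0.2102, 0.2205, 0.1751, 0.2691], E[r] = 1.7157, γ^t·E[r] = 1.125650, running G = 6.133010
t=5: π = [0.1250, 0.2107, 0.2186, 0.1743, 0.2715], E[r] = 1.7217, γ^t·E[r] = 1.016628, running G = 7.149638
t=6: π = [0.1250, 0.2105, 0.2192, 0.1746, 0.2707], E[r] = 1.7197, γ^t·E[r] = 0.913943, running G = 8.063581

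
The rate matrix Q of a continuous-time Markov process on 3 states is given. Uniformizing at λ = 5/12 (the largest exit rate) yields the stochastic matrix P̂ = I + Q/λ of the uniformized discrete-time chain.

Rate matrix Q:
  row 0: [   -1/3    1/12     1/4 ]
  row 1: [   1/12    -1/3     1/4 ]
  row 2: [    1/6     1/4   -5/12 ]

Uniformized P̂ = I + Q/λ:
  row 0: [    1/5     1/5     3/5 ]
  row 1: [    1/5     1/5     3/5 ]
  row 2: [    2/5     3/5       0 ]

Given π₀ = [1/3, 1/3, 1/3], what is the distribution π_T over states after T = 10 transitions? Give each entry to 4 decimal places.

t=0: π = [0.3333, 0.3333, 0.3333]
t=1: π = [0.2667, 0.3333, 0.4000]
t=2: π = [0.2800, 0.3600, 0.3600]
t=3: π = [0.2720, 0.3440, 0.3840]
t=4: π = [0.2768, 0.3536, 0.3696]
t=5: π = [0.2739, 0.3478, 0.3782]
t=6: π = [0.2756, 0.3513, 0.3731]
t=7: π = [0.2746, 0.3492, 0.3762]
t=8: π = [0.2752, 0.3505, 0.3743]
t=9: π = [0.2749, 0.3497, 0.3754]
t=10: π = [0.2751, 0.3502, 0.3747]

π = [0.2751, 0.3502, 0.3747]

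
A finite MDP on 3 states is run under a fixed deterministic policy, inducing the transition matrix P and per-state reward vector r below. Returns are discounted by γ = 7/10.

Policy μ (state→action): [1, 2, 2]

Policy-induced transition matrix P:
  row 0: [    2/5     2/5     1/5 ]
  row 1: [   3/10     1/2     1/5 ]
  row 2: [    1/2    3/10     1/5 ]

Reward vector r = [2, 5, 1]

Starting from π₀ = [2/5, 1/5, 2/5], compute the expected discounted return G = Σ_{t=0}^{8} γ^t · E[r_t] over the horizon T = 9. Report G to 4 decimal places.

G = 8.8477

t=0: π = [0.4000, 0.2000, 0.4000], E[r] = 2.2000, γ^t·E[r] = 2.200000, running G = 2.200000
t=1: π = [0.4200, 0.3800, 0.2000], E[r] = 2.9400, γ^t·E[r] = 2.058000, running G = 4.258000
t=2: π = [0.3820, 0.4180, 0.2000], E[r] = 3.0540, γ^t·E[r] = 1.496460, running G = 5.754460
t=3: π = [0.3782, 0.4218, 0.2000], E[r] = 3.0654, γ^t·E[r] = 1.051432, running G = 6.805892
t=4: π = [0.3778, 0.4222, 0.2000], E[r] = 3.0665, γ^t·E[r] = 0.736276, running G = 7.542168
t=5: π = [0.3778, 0.4222, 0.2000], E[r] = 3.0667, γ^t·E[r] = 0.515413, running G = 8.057581
t=6: π = [0.3778, 0.4222, 0.2000], E[r] = 3.0667, γ^t·E[r] = 0.360790, running G = 8.418371
t=7: π = [0.3778, 0.4222, 0.2000], E[r] = 3.0667, γ^t·E[r] = 0.252553, running G = 8.670924
t=8: π = [0.3778, 0.4222, 0.2000], E[r] = 3.0667, γ^t·E[r] = 0.176787, running G = 8.847712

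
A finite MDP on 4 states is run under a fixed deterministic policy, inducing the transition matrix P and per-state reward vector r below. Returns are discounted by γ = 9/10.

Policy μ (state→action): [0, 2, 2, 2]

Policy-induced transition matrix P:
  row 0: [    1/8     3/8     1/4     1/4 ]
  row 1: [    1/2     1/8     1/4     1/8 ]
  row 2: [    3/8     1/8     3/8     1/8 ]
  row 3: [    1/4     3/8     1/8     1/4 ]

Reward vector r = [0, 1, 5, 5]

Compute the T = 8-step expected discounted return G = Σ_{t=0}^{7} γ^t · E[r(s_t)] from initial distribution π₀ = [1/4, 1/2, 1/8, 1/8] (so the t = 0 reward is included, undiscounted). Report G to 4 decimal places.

G = 13.2676

t=0: π = [0.2500, 0.5000, 0.1250, 0.1250], E[r] = 1.7500, γ^t·E[r] = 1.750000, running G = 1.750000
t=1: π = [0.3594, 0.2188, 0.2500, 0.1719], E[r] = 2.3281, γ^t·E[r] = 2.095313, running G = 3.845313
t=2: π = [0.2910, 0.2578, 0.2598, 0.1914], E[r] = 2.5137, γ^t·E[r] = 2.036074, running G = 5.881387
t=3: π = [0.3105, 0.2456, 0.2585, 0.1853], E[r] = 2.4648, γ^t·E[r] = 1.796871, running G = 7.678258
t=4: π = [0.3049, 0.2490, 0.2592, 0.1870], E[r] = 2.4796, γ^t·E[r] = 1.626895, running G = 9.305153
t=5: π = [0.3065, 0.2480, 0.2590, 0.1865], E[r] = 2.4755, γ^t·E[r] = 1.461761, running G = 10.766914
t=6: π = [0.3061, 0.2483, 0.2591, 0.1866], E[r] = 2.4767, γ^t·E[r] = 1.316229, running G = 12.083143
t=7: π = [0.3062, 0.2482, 0.2591, 0.1866], E[r] = 2.4764, γ^t·E[r] = 1.184441, running G = 13.267584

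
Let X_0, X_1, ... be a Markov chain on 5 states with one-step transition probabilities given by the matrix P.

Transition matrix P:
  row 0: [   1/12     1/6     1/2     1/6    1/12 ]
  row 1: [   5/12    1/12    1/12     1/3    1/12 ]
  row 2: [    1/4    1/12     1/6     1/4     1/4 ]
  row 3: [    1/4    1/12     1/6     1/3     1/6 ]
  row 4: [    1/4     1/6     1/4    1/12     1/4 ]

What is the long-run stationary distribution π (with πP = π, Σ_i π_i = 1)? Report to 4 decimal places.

Balance equations π_j = Σ_i π_i·P[i][j]:
  π_0 = 1/12·π_0 + 5/12·π_1 + 1/4·π_2 + 1/4·π_3 + 1/4·π_4
  π_1 = 1/6·π_0 + 1/12·π_1 + 1/12·π_2 + 1/12·π_3 + 1/6·π_4
  π_2 = 1/2·π_0 + 1/12·π_1 + 1/6·π_2 + 1/6·π_3 + 1/4·π_4
  π_3 = 1/6·π_0 + 1/3·π_1 + 1/4·π_2 + 1/3·π_3 + 1/12·π_4
  normalize: π_0 + π_1 + π_2 + π_3 + π_4 = 1
Solving the linear system gives exactly π = [5069/21944, 2567/21944, 5449/21944, 1267/5486, 3791/21944].

π = [0.2310, 0.1170, 0.2483, 0.2310, 0.1728]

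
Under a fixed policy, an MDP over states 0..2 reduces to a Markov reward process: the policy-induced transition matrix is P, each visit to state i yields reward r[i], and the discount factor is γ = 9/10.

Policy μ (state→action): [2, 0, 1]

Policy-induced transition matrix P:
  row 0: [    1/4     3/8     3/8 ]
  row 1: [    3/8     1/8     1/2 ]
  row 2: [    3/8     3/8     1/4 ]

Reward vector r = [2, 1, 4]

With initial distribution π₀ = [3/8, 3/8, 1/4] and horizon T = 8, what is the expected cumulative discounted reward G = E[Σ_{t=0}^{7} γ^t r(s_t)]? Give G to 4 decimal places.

G = 13.6001

t=0: π = [0.3750, 0.3750, 0.2500], E[r] = 2.1250, γ^t·E[r] = 2.125000, running G = 2.125000
t=1: π = [0.3281, 0.2813, 0.3906], E[r] = 2.5000, γ^t·E[r] = 2.250000, running G = 4.375000
t=2: π = [0.3340, 0.3047, 0.3613], E[r] = 2.4180, γ^t·E[r] = 1.958555, running G = 6.333555
t=3: π = [0.3333, 0.2988, 0.3679], E[r] = 2.4370, γ^t·E[r] = 1.776582, running G = 8.110136
t=4: π = [0.3333, 0.3003, 0.3664], E[r] = 2.4324, γ^t·E[r] = 1.595920, running G = 9.706056
t=5: π = [0.3333, 0.2999, 0.3667], E[r] = 2.4336, γ^t·E[r] = 1.436990, running G = 11.143046
t=6: π = [0.3333, 0.3000, 0.3666], E[r] = 2.4333, γ^t·E[r] = 1.293144, running G = 12.436190
t=7: π = [0.3333, 0.3000, 0.3667], E[r] = 2.4333, γ^t·E[r] = 1.163862, running G = 13.600053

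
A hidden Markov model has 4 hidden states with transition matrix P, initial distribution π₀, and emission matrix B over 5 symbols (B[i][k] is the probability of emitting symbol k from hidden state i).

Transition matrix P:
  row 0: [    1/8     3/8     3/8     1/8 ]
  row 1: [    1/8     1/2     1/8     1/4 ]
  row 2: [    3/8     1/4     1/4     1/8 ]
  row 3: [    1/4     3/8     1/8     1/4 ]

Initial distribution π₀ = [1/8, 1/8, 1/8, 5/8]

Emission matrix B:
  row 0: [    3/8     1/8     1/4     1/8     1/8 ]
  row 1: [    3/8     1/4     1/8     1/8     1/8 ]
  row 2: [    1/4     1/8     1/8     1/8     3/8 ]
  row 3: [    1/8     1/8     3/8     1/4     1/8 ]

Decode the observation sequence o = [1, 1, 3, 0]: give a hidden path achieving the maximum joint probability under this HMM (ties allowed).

path = [3, 1, 1, 1]

t=0: δ = [1.562e-02, 3.125e-02, 1.562e-02, 7.812e-02]  (obs o_0=1)
t=1: δ = [2.441e-03, 7.324e-03, 1.221e-03, 2.441e-03]  ψ = [3, 3, 3, 3]  (obs o_1=1)
t=2: δ = [1.144e-04, 4.578e-04, 1.144e-04, 4.578e-04]  ψ = [1, 1, 0, 1]  (obs o_2=3)
t=3: δ = [4.292e-05, 8.583e-05, 1.431e-05, 1.431e-05]  ψ = [3, 1, 1, 1]  (obs o_3=0)
backtrack: best end state = 1; path = [3, 1, 1, 1]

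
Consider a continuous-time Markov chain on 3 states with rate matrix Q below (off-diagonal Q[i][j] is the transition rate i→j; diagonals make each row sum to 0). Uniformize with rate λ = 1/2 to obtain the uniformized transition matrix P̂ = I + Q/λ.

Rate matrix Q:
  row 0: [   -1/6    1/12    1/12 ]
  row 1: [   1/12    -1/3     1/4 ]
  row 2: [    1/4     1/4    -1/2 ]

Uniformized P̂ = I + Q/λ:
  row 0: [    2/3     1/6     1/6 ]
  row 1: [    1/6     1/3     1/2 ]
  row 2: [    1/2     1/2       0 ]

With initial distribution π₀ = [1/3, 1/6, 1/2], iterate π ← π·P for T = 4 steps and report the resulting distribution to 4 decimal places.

t=0: π = [0.3333, 0.1667, 0.5000]
t=1: π = [0.5000, 0.3611, 0.1389]
t=2: π = [0.4630, 0.2731, 0.2639]
t=3: π = [0.4861, 0.3002, 0.2137]
t=4: π = [0.4810, 0.2879, 0.2311]

π = [0.4810, 0.2879, 0.2311]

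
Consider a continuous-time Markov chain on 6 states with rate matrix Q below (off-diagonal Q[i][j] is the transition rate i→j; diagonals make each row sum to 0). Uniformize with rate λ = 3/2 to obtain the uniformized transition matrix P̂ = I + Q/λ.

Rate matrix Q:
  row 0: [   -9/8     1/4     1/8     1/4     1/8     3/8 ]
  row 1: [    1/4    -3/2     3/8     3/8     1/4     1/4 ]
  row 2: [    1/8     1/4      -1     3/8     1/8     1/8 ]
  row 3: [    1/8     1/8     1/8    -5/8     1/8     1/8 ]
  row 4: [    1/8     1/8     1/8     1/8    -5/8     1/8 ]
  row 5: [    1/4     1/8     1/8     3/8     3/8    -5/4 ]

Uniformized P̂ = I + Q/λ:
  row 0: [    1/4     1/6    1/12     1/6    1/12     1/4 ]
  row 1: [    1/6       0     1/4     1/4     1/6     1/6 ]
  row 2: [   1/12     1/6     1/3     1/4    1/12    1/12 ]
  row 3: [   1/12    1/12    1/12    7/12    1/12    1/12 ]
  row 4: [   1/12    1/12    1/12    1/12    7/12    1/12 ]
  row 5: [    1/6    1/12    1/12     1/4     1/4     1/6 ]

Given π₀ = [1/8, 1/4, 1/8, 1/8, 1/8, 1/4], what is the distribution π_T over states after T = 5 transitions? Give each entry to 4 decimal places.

π = [0.1220, 0.0965, 0.1327, 0.3035, 0.2233, 0.1220]

t=0: π = [0.1250, 0.2500, 0.1250, 0.1250, 0.1250, 0.2500]
t=1: π = [0.1458, 0.0833, 0.1563, 0.2604, 0.2083, 0.1458]
t=2: π = [0.1267, 0.1016, 0.1363, 0.2899, 0.2188, 0.1267]
t=3: π = [0.1235, 0.0968, 0.1343, 0.2996, 0.2223, 0.1235]
t=4: π = [0.1223, 0.0968, 0.1330, 0.3025, 0.2231, 0.1223]
t=5: π = [0.1220, 0.0965, 0.1327, 0.3035, 0.2233, 0.1220]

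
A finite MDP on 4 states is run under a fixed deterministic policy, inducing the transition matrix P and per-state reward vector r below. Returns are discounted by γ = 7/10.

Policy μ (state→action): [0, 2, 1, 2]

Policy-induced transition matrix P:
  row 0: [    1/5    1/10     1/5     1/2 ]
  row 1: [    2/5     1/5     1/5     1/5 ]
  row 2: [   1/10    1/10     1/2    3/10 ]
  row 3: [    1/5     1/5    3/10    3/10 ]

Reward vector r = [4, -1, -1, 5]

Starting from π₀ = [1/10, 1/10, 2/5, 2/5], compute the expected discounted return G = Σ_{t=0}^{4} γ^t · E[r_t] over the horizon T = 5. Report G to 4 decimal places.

G = 5.1826

t=0: π = [0.1000, 0.1000, 0.4000, 0.4000], E[r] = 1.9000, γ^t·E[r] = 1.900000, running G = 1.900000
t=1: π = [0.1800, 0.1500, 0.3600, 0.3100], E[r] = 1.7600, γ^t·E[r] = 1.232000, running G = 3.132000
t=2: π = [0.1940, 0.1460, 0.3390, 0.3210], E[r] = 1.8960, γ^t·E[r] = 0.929040, running G = 4.061040
t=3: π = [0.1953, 0.1467, 0.3338, 0.3242], E[r] = 1.9217, γ^t·E[r] = 0.659143, running G = 4.720183
t=4: π = [0.1960, 0.1471, 0.3326, 0.3244], E[r] = 1.9261, γ^t·E[r] = 0.462466, running G = 5.182649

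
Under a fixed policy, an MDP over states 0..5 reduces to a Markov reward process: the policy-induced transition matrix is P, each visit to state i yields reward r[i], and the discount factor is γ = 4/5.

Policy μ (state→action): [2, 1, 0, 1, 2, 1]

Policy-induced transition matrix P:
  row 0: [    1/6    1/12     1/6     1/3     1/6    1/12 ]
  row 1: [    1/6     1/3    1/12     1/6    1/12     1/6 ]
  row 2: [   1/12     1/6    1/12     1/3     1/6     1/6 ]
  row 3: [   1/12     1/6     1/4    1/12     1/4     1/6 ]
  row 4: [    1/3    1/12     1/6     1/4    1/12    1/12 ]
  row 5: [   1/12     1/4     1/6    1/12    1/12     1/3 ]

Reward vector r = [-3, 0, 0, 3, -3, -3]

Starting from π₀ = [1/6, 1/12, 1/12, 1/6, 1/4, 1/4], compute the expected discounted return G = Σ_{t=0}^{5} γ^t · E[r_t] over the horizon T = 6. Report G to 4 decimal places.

t=0: π = [0.1667, 0.0833, 0.0833, 0.1667, 0.2500, 0.2500], E[r] = -1.5000, γ^t·E[r] = -1.500000, running G = -1.500000
t=1: π = [0.1667, 0.1667, 0.1667, 0.1944, 0.1319, 0.1736], E[r] = -0.8333, γ^t·E[r] = -0.666667, running G = -2.166667
t=2: π = [0.1441, 0.1840, 0.1551, 0.2025, 0.1435, 0.1707], E[r] = -0.7674, γ^t·E[r] = -0.491111, running G = -2.657778
t=3: π = [0.1466, 0.1876, 0.1553, 0.1974, 0.1420, 0.1712], E[r] = -0.7870, γ^t·E[r] = -0.402963, running G = -3.060741
t=4: π = [0.1467, 0.1881, 0.1545, 0.1981, 0.1414, 0.1711], E[r] = -0.7833, γ^t·E[r] = -0.320859, running G = -3.381600
t=5: π = [0.1466, 0.1883, 0.1546, 0.1979, 0.1415, 0.1712], E[r] = -0.7840, γ^t·E[r] = -0.256903, running G = -3.638503

G = -3.6385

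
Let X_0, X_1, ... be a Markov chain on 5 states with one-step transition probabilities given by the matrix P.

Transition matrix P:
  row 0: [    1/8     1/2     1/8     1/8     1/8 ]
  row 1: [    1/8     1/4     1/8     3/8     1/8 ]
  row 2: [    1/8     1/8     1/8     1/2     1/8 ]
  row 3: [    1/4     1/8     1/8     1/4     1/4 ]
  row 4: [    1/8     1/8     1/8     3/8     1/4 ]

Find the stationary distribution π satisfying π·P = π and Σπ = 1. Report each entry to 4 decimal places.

π = [0.1639, 0.2131, 0.1250, 0.3108, 0.1873]

Balance equations π_j = Σ_i π_i·P[i][j]:
  π_0 = 1/8·π_0 + 1/8·π_1 + 1/8·π_2 + 1/4·π_3 + 1/8·π_4
  π_1 = 1/2·π_0 + 1/4·π_1 + 1/8·π_2 + 1/8·π_3 + 1/8·π_4
  π_2 = 1/8·π_0 + 1/8·π_1 + 1/8·π_2 + 1/8·π_3 + 1/8·π_4
  π_3 = 1/8·π_0 + 3/8·π_1 + 1/2·π_2 + 1/4·π_3 + 3/8·π_4
  normalize: π_0 + π_1 + π_2 + π_3 + π_4 = 1
Solving the linear system gives exactly π = [97/592, 883/4144, 1/8, 23/74, 97/518].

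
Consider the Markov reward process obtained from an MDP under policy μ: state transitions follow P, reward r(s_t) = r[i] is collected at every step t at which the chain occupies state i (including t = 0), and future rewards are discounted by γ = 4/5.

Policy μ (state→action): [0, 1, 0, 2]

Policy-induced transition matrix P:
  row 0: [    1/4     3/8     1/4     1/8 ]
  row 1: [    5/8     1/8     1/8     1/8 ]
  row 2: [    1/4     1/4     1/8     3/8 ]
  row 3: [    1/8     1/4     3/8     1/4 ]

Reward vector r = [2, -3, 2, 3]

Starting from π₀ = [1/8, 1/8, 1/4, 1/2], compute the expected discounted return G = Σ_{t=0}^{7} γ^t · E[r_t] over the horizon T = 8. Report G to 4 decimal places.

G = 4.8817

t=0: π = [0.1250, 0.1250, 0.2500, 0.5000], E[r] = 1.8750, γ^t·E[r] = 1.875000, running G = 1.875000
t=1: π = [0.2344, 0.2500, 0.2656, 0.2500], E[r] = 1.0000, γ^t·E[r] = 0.800000, running G = 2.675000
t=2: π = [0.3125, 0.2480, 0.2168, 0.2227], E[r] = 0.9824, γ^t·E[r] = 0.628750, running G = 3.303750
t=3: π = [0.3152, 0.2581, 0.2197, 0.2070], E[r] = 0.9167, γ^t·E[r] = 0.469375, running G = 3.773125
t=4: π = [0.3209, 0.2571, 0.2162, 0.2058], E[r] = 0.9201, γ^t·E[r] = 0.376875, running G = 4.150000
t=5: π = [0.3207, 0.2580, 0.2166, 0.2048], E[r] = 0.9149, γ^t·E[r] = 0.299801, running G = 4.449801
t=6: π = [0.3211, 0.2578, 0.2163, 0.2047], E[r] = 0.9155, γ^t·E[r] = 0.240000, running G = 4.689802
t=7: π = [0.3211, 0.2579, 0.2163, 0.2047], E[r] = 0.9151, γ^t·E[r] = 0.191910, running G = 4.881712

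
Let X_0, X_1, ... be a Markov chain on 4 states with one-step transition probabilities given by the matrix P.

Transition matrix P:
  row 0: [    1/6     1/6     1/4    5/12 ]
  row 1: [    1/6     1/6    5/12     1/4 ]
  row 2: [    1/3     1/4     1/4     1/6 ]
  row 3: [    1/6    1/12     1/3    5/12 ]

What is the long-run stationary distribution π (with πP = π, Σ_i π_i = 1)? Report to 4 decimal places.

π = [0.2173, 0.1659, 0.3037, 0.3131]

Balance equations π_j = Σ_i π_i·P[i][j]:
  π_0 = 1/6·π_0 + 1/6·π_1 + 1/3·π_2 + 1/6·π_3
  π_1 = 1/6·π_0 + 1/6·π_1 + 1/4·π_2 + 1/12·π_3
  π_2 = 1/4·π_0 + 5/12·π_1 + 1/4·π_2 + 1/3·π_3
  normalize: π_0 + π_1 + π_2 + π_3 = 1
Solving the linear system gives exactly π = [93/428, 71/428, 65/214, 67/214].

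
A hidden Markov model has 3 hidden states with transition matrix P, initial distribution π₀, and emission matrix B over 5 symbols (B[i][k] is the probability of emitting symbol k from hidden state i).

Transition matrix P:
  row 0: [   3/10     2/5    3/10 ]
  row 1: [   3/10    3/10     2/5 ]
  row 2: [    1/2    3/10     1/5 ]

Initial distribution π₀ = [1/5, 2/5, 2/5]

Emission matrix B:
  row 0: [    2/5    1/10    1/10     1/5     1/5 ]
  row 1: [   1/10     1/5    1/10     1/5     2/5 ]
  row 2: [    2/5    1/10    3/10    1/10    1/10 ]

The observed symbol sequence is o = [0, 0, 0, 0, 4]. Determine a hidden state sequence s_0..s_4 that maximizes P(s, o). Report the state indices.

t=0: δ = [8.000e-02, 4.000e-02, 1.600e-01]  (obs o_0=0)
t=1: δ = [3.200e-02, 4.800e-03, 1.280e-02]  ψ = [2, 2, 2]  (obs o_1=0)
t=2: δ = [3.840e-03, 1.280e-03, 3.840e-03]  ψ = [0, 0, 0]  (obs o_2=0)
t=3: δ = [7.680e-04, 1.536e-04, 4.608e-04]  ψ = [2, 0, 0]  (obs o_3=0)
t=4: δ = [4.608e-05, 1.229e-04, 2.304e-05]  ψ = [0, 0, 0]  (obs o_4=4)
backtrack: best end state = 1; path = [2, 0, 2, 0, 1]

path = [2, 0, 2, 0, 1]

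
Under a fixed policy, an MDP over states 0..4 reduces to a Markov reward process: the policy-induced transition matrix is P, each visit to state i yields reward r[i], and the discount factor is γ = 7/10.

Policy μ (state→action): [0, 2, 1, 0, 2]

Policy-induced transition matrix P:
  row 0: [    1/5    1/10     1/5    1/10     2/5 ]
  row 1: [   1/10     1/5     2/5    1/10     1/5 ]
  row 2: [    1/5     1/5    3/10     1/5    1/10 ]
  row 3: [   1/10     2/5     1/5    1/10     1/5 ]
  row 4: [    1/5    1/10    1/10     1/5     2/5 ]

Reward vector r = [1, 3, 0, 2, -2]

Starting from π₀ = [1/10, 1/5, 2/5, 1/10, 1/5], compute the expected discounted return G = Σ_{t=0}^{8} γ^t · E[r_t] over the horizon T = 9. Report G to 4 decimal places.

G = 1.7069

t=0: π = [0.1000, 0.2000, 0.4000, 0.1000, 0.2000], E[r] = 0.5000, γ^t·E[r] = 0.500000, running G = 0.500000
t=1: π = [0.1700, 0.1900, 0.2600, 0.1600, 0.2200], E[r] = 0.6200, γ^t·E[r] = 0.434000, running G = 0.934000
t=2: π = [0.1650, 0.1930, 0.2420, 0.1480, 0.2520], E[r] = 0.5360, γ^t·E[r] = 0.262640, running G = 1.196640
t=3: π = [0.1659, 0.1879, 0.2376, 0.1494, 0.2592], E[r] = 0.5100, γ^t·E[r] = 0.174930, running G = 1.371570
t=4: π = [0.1663, 0.1874, 0.2354, 0.1497, 0.2613], E[r] = 0.5052, γ^t·E[r] = 0.121303, running G = 1.492873
t=5: π = [0.1663, 0.1872, 0.2349, 0.1497, 0.2620], E[r] = 0.5033, γ^t·E[r] = 0.084582, running G = 1.577455
t=6: π = [0.1663, 0.1871, 0.2347, 0.1497, 0.2622], E[r] = 0.5027, γ^t·E[r] = 0.059140, running G = 1.636595
t=7: π = [0.1663, 0.1871, 0.2347, 0.1497, 0.2622], E[r] = 0.5025, γ^t·E[r] = 0.041385, running G = 1.677980
t=8: π = [0.1663, 0.1871, 0.2347, 0.1497, 0.2622], E[r] = 0.5025, γ^t·E[r] = 0.028966, running G = 1.706946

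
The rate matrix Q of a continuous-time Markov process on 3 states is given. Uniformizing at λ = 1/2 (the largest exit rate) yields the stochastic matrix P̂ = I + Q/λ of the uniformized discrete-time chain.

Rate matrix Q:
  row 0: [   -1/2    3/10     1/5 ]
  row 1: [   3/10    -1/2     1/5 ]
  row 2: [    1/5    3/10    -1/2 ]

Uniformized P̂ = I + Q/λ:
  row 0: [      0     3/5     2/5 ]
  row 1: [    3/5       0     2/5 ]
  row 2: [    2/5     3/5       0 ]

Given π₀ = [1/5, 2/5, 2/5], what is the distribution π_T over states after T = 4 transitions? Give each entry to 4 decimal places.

t=0: π = [0.2000, 0.4000, 0.4000]
t=1: π = [0.4000, 0.3600, 0.2400]
t=2: π = [0.3120, 0.3840, 0.3040]
t=3: π = [0.3520, 0.3696, 0.2784]
t=4: π = [0.3331, 0.3782, 0.2886]

π = [0.3331, 0.3782, 0.2886]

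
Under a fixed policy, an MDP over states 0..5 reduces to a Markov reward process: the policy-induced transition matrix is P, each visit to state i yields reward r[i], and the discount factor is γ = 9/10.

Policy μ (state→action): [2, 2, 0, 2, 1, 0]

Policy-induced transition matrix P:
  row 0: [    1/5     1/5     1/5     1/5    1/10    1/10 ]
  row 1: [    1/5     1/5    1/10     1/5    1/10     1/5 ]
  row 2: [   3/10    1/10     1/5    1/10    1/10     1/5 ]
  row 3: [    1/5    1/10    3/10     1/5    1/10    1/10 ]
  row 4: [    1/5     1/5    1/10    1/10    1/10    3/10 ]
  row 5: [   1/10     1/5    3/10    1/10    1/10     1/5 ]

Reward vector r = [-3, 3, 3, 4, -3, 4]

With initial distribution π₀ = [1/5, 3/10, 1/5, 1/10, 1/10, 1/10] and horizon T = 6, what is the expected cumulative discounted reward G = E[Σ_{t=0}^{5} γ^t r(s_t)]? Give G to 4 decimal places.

G = 6.9460

t=0: π = [0.2000, 0.3000, 0.2000, 0.1000, 0.1000, 0.1000], E[r] = 1.4000, γ^t·E[r] = 1.400000, running G = 1.400000
t=1: π = [0.2100, 0.1700, 0.1800, 0.1600, 0.1000, 0.1800], E[r] = 1.4800, γ^t·E[r] = 1.332000, running G = 2.732000
t=2: π = [0.2000, 0.1660, 0.2070, 0.1540, 0.1000, 0.1730], E[r] = 1.5270, γ^t·E[r] = 1.236870, running G = 3.968870
t=3: π = [0.2034, 0.1639, 0.2061, 0.1520, 0.1000, 0.1746], E[r] = 1.5062, γ^t·E[r] = 1.098020, running G = 5.066890
t=4: π = [0.2032, 0.1642, 0.2063, 0.1519, 0.1000, 0.1745], E[r] = 1.5075, γ^t·E[r] = 0.989064, running G = 6.055954
t=5: π = [0.2032, 0.1642, 0.2062, 0.1519, 0.1000, 0.1745], E[r] = 1.5073, γ^t·E[r] = 0.890065, running G = 6.946019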